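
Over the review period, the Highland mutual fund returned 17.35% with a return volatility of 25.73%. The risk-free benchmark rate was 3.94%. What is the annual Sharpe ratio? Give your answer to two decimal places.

0.52

Sharpe = (Rp − Rf) / σp = (17.35% − 3.94%) / 25.73% = 13.41% / 25.73% = 0.5212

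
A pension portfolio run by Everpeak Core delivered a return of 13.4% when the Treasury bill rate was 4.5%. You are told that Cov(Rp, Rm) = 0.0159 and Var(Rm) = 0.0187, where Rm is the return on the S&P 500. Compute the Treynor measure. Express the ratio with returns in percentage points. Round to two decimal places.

β = Cov / Var = 0.0159 / 0.0187 = 0.8503
Treynor = (Rp − Rf) / β = (13.4% − 4.5%) / 0.8503 = 8.90 / 0.8503 = 10.4669

10.47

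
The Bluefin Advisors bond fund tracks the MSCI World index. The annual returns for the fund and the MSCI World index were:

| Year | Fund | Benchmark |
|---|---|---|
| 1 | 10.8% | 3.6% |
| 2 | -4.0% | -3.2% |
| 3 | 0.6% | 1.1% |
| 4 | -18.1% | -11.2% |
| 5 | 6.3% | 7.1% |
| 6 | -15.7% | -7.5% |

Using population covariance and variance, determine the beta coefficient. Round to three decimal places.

1.602

r̄p = -3.3500%,  r̄m = -1.6833%
Cov = Σ(rp − r̄p)(rm − r̄m) / 6 = 63.9508
Var(rm) = Σ(rm − r̄m)² / 6 = 39.9181
β = Cov / Var = 63.9508 / 39.9181 = 1.6021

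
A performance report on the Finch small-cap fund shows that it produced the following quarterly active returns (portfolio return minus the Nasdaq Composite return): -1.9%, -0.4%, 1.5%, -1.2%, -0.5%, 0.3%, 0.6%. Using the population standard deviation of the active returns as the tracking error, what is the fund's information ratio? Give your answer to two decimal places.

r̄ = (-1.9 − 0.4 + 1.5 − 1.2 − 0.5 + 0.3 + 0.6) / 7 = -1.60 / 7 = -0.2286%
Σ(r − r̄)² = (-1.9 − (-0.2286))² + (-0.4 − (-0.2286))² + (1.5 − (-0.2286))² + … = 7.7943
σ = √[7.7943 / 7] = 1.0552%
IR = r̄ / tracking error = -0.2286 / 1.0552 = -0.2166

-0.22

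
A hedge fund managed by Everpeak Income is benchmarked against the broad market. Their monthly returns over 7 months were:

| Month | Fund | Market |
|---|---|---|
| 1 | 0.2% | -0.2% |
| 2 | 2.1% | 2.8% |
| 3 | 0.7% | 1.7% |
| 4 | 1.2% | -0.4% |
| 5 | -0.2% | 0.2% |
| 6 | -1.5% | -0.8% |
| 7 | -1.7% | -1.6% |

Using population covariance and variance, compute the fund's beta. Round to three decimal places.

0.744

r̄p = 0.1143%,  r̄m = 0.2429%
Cov = Σ(rp − r̄p)(rm − r̄m) / 7 = 1.4622
Var(rm) = Σ(rm − r̄m)² / 7 = 1.9653
β = Cov / Var = 1.4622 / 1.9653 = 0.7440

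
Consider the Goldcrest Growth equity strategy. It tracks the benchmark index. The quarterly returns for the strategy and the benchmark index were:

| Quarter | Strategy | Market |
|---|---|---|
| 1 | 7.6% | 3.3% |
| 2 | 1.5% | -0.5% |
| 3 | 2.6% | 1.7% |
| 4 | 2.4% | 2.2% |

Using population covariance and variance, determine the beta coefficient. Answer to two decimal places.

r̄p = 3.5250%,  r̄m = 1.6750%
Cov = Σ(rp − r̄p)(rm − r̄m) / 4 = 2.6031
Var(rm) = Σ(rm − r̄m)² / 4 = 1.9119
β = Cov / Var = 2.6031 / 1.9119 = 1.3615

1.36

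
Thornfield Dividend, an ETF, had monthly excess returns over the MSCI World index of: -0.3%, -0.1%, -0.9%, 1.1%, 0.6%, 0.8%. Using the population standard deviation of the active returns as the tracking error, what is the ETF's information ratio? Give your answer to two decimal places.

Mean return μ = 1.20 / 6 = 0.2000%
Σ(r − μ)² = 2.8800; population σ = √(2.8800/6) = 0.6928%
IR = μ / tracking error = 0.2000 / 0.6928 = 0.2887

0.29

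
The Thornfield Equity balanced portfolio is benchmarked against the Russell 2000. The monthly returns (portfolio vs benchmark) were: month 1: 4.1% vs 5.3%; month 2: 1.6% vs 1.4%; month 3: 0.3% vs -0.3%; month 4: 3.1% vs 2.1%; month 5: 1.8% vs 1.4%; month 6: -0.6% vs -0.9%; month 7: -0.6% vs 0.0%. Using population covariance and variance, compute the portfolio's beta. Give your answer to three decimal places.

r̄p = 1.3857%,  r̄m = 1.2857%
Cov = Σ(rp − r̄p)(rm − r̄m) / 7 = 2.9969
Var(rm) = Σ(rm − r̄m)² / 7 = 3.6784
β = Cov / Var = 2.9969 / 3.6784 = 0.8147

0.815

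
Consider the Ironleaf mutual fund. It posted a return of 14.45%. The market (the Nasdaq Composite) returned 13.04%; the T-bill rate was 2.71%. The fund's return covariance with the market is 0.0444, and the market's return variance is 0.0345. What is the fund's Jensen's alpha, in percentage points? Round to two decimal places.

β = Cov / Var = 0.0444 / 0.0345 = 1.2870
E[R] = Rf + β(Rm − Rf) = 2.71% + 1.2870 × (13.04% − 2.71%) = 16.0047%
α = Rp − E[R] = 14.45% − 16.0047% = -1.5547

-1.55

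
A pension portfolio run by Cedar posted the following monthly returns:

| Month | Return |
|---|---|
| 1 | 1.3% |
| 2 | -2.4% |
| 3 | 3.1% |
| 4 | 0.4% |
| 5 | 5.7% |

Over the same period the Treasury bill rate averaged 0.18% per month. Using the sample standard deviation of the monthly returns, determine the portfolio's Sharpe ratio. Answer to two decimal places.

r̄ = (1.3 − 2.4 + 3.1 + 0.4 + 5.7) / 5 = 1.6200%
Sample std dev = √[36.5880 / 4] = 3.0244%
Sharpe = (r̄ − rf) / σ = (1.6200 − 0.18) / 3.0244 = 1.4400 / 3.0244 = 0.4761

0.48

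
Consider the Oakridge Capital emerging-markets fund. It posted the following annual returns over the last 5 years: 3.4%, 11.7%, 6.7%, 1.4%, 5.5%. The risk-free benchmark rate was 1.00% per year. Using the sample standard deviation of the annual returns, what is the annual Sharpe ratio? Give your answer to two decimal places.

μ = (3.4 + 11.7 + 6.7 + 1.4 + 5.5) / 5 = 28.70 / 5 = 5.7400%
Σ(r − μ)² = 60.8120; sample σ = √(60.8120/4) = 3.8991%
Sharpe = (μ − rf) / σ = (5.7400 − 1) / 3.8991 = 4.7400 / 3.8991 = 1.2157

1.22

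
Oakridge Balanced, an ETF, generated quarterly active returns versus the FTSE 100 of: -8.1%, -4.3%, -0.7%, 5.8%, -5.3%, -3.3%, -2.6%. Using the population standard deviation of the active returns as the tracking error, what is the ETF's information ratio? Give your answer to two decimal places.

μ = (-8.1 − 4.3 − 0.7 + 5.8 − 5.3 − 3.3 − 2.6) / 7 = -2.6429%
Population std dev = √[115.0771 / 7] = 4.0546%
IR = μ / tracking error = -2.6429 / 4.0546 = -0.6518

-0.65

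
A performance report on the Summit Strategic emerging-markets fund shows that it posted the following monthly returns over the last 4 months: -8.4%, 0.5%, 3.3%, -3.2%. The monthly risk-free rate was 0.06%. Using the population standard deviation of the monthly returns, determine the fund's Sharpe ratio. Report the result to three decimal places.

μ = (-8.4 + 0.5 + 3.3 − 3.2) / 4 = -7.80 / 4 = -1.9500%
Σ(r − μ)² = (-8.4 − (-1.9500))² + (0.5 − (-1.9500))² + … = 76.7300
σ = √[76.7300 / 4] = 4.3798%
Sharpe = (μ − rf) / σ = (-1.9500 − 0.06) / 4.3798 = -2.0100 / 4.3798 = -0.4589

-0.459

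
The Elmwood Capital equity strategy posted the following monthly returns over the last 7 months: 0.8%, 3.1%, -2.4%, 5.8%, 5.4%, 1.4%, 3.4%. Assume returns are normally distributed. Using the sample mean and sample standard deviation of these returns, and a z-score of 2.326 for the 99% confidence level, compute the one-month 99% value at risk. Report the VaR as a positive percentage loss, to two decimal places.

r̄ = (0.8 + 3.1 − 2.4 + 5.8 + 5.4 + 1.4 + 3.4) / 7 = 2.5000%
Sample std dev = √[48.5800 / 6] = 2.8455%
VaR = −(r̄ − z·σ) = −(2.5000 − 2.326 × 2.8455) = −(-4.1186) = 4.1186%

4.12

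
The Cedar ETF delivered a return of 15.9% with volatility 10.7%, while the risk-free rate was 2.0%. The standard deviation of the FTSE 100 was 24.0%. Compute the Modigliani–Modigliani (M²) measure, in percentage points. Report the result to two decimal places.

Sharpe = (Rp − Rf) / σp = (15.9% − 2.0%) / 10.7% = 1.2991
M² = Rf + Sharpe × σm = 2.0% + 1.2991 × 24.0% = 33.1784%

33.18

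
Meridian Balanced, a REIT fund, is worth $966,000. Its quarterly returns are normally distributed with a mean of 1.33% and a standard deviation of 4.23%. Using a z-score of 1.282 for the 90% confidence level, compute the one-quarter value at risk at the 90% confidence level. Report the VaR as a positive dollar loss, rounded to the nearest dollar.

$39,537

Return at the 90% tail: μ − z·σ = 1.33% − 1.282 × 4.23% = 1.33 − 5.42286 = -4.09286%
VaR = −(-4.09286%) × $966,000 = 4.09286% × $966,000 = $39,537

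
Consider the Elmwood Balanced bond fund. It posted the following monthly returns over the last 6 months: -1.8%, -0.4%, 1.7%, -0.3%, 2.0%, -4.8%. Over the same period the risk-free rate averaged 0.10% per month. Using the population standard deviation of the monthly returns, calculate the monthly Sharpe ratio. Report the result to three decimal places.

r̄ = (-1.8 − 0.4 + 1.7 − 0.3 + 2 − 4.8) / 6 = -0.6000%
Population σ = √[Σ(r − r̄)² / 6] = √[31.2600 / 6] = √5.2100 = 2.2825%
Sharpe = (r̄ − rf) / σ = (-0.6000 − 0.1) / 2.2825 = -0.7000 / 2.2825 = -0.3067

-0.307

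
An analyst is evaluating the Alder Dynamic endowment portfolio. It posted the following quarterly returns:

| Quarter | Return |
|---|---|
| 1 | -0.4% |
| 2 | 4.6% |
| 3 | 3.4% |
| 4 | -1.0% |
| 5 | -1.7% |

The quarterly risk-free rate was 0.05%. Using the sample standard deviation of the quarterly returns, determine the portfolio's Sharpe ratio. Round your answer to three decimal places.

r̄ = (-0.4 + 4.6 + 3.4 − 1 − 1.7) / 5 = 0.9800%
Σ(r − r̄)² = (-0.4 − 0.9800)² + (4.6 − 0.9800)² + (3.4 − 0.9800)² + … = 31.9680
σ = √[31.9680 / 4] = 2.8270%
Sharpe = (r̄ − rf) / σ = (0.9800 − 0.05) / 2.8270 = 0.9300 / 2.8270 = 0.3290

0.329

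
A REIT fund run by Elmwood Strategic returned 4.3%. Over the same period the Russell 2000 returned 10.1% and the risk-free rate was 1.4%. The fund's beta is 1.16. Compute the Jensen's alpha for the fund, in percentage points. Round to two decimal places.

-7.19

CAPM expected return = Rf + β(Rm − Rf) = 1.4% + 1.16 × (10.1% − 1.4%) = 1.4 + 1.16 × 8.70 = 11.4920%
Jensen's α = Rp − E[R] = 4.3% − 11.4920% = -7.1920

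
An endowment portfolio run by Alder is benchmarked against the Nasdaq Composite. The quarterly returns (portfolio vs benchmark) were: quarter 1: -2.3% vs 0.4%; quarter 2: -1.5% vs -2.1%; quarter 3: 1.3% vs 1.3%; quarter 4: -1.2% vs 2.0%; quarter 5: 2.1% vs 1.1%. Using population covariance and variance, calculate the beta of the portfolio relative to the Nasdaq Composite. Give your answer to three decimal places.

0.469

r̄p = -0.3200%,  r̄m = 0.5400%
Cov = Σ(rp − r̄p)(rm − r̄m) / 5 = 0.9388
Var(rm) = Σ(rm − r̄m)² / 5 = 2.0024
β = Cov / Var = 0.9388 / 2.0024 = 0.4688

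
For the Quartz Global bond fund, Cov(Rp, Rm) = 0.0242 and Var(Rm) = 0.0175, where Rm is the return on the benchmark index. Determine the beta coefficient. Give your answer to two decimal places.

β = Cov(Rp, Rm) / Var(Rm) = 0.0242 / 0.0175 = 1.3829

1.38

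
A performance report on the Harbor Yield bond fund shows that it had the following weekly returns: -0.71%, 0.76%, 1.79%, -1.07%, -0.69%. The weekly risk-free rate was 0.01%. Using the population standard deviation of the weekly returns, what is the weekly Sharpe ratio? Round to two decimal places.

Mean return r̄ = 0.080 / 5 = 0.0160%
Σ(r − r̄)² = (-0.71 − 0.0160)² + (0.76 − 0.0160)² + … = 5.9055
population σ = √(5.9055 / 5) = √1.1811 = 1.0868%
Sharpe = (r̄ − rf) / σ = (0.0160 − 0.01) / 1.0868 = 0.0060 / 1.0868 = 0.0055

0.01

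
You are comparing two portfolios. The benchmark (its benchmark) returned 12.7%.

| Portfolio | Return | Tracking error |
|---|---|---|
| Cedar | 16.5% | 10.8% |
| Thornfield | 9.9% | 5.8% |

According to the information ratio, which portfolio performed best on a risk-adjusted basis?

Cedar: IR = (16.5% − 12.7%) / 10.8% = 0.352
Thornfield: IR = (9.9% − 12.7%) / 5.8% = -0.483
Highest: Cedar (0.352).

Cedar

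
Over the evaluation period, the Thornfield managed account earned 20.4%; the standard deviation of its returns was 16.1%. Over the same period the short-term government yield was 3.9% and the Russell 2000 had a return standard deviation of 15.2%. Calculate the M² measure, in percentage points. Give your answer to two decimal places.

19.48

Sharpe = (Rp − Rf) / σp = (20.4% − 3.9%) / 16.1% = 1.0248
M² = Rf + Sharpe × σm = 3.9% + 1.0248 × 15.2% = 19.4770%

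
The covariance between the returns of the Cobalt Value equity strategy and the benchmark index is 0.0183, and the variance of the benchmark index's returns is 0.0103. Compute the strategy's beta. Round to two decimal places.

1.78

β = Cov(Rp, Rm) / Var(Rm) = 0.0183 / 0.0103 = 1.7767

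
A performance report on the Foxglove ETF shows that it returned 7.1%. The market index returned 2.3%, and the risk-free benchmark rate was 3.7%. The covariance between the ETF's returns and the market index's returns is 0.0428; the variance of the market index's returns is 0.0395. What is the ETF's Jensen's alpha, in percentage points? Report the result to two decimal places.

β = Cov / Var = 0.0428 / 0.0395 = 1.0835
E[R] = Rf + β(Rm − Rf) = 3.7% + 1.0835 × (2.3% − 3.7%) = 2.1831%
α = Rp − E[R] = 7.1% − 2.1831% = 4.9169

4.92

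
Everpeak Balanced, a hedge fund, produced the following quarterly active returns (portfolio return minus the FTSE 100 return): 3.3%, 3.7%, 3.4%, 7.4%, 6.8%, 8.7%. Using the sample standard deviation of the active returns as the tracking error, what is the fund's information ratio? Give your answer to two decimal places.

r̄ = (3.3 + 3.7 + 3.4 + 7.4 + 6.8 + 8.7) / 6 = 5.5500%
Σ(r − r̄)² = 28.0150; sample σ = √(28.0150/5) = 2.3671%
IR = r̄ / tracking error = 5.5500 / 2.3671 = 2.3446

2.34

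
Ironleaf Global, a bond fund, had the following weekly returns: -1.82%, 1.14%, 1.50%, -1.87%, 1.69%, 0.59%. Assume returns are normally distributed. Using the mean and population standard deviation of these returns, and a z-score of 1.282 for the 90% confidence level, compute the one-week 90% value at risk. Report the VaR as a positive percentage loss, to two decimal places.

r̄ = (-1.82 + 1.14 + 1.5 − 1.87 + 1.69 + 0.59) / 6 = 1.230 / 6 = 0.2050%
Σ(r − r̄)² = 13.3110; population σ = √(13.3110/6) = 1.4895%
VaR = −(r̄ − z·σ) = −(0.2050 − 1.282 × 1.4895) = −(-1.7045) = 1.7045%

1.70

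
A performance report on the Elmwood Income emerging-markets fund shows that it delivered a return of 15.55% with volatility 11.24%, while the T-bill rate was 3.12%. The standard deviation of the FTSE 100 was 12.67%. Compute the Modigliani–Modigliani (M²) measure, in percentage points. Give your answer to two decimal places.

17.13

Sharpe = (Rp − Rf) / σp = (15.55% − 3.12%) / 11.24% = 1.1059
M² = Rf + Sharpe × σm = 3.12% + 1.1059 × 12.67% = 17.1318%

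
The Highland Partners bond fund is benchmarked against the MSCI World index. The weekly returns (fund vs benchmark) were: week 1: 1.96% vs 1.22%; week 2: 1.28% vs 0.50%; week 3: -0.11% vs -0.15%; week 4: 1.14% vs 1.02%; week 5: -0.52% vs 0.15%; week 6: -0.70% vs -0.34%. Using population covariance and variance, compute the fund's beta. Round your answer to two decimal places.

r̄p = 0.5083%,  r̄m = 0.4000%
Cov = Σ(rp − r̄p)(rm − r̄m) / 6 = 0.5251
Var(rm) = Σ(rm − r̄m)² / 6 = 0.3299
β = Cov / Var = 0.5251 / 0.3299 = 1.5917

1.59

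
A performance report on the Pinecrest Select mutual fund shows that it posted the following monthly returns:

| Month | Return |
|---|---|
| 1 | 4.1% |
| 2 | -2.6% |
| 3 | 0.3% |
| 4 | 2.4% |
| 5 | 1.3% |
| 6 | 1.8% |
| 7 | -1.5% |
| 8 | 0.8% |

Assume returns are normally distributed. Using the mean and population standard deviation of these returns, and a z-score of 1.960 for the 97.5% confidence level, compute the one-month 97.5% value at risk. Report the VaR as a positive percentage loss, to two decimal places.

3.08

μ = (4.1 − 2.6 + 0.3 + 2.4 + 1.3 + 1.8 − 1.5 + 0.8) / 8 = 0.8250%
Population std dev = √[31.7950 / 8] = 1.9936%
VaR = −(μ − z·σ) = −(0.8250 − 1.960 × 1.9936) = −(-3.0825) = 3.0825%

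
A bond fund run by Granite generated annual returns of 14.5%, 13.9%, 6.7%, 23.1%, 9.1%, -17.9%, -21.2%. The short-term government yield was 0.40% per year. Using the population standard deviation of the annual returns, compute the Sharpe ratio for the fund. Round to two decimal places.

0.23

Mean return r̄ = 28.20 / 7 = 4.0286%
Population σ = √[Σ(r − r̄)² / 7] = √[1721.0143 / 7] = √245.8592 = 15.6799%
Sharpe = (r̄ − rf) / σ = (4.0286 − 0.4) / 15.6799 = 3.6286 / 15.6799 = 0.2314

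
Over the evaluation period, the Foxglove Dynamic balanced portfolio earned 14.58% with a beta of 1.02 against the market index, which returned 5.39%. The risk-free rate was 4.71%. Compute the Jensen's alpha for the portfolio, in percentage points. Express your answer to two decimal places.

9.18

CAPM expected return = Rf + β(Rm − Rf) = 4.71% + 1.02 × (5.39% − 4.71%) = 4.71 + 1.02 × 0.68 = 5.4036%
Jensen's α = Rp − E[R] = 14.58% − 5.4036% = 9.1764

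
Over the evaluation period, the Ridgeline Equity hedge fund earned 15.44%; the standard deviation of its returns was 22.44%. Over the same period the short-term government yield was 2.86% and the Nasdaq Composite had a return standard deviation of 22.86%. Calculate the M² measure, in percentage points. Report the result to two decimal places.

15.68

Sharpe = (Rp − Rf) / σp = (15.44% − 2.86%) / 22.44% = 0.5606
M² = Rf + Sharpe × σm = 2.86% + 0.5606 × 22.86% = 15.6753%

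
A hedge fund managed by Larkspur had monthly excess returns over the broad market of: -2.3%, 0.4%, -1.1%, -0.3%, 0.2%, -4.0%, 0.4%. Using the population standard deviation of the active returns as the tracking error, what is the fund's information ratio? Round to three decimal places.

r̄ = (-2.3 + 0.4 − 1.1 − 0.3 + 0.2 − 4 + 0.4) / 7 = -6.70 / 7 = -0.9571%
Σ(r − r̄)² = 16.5371; population σ = √(16.5371/7) = 1.5370%
IR = r̄ / tracking error = -0.9571 / 1.5370 = -0.6227

-0.623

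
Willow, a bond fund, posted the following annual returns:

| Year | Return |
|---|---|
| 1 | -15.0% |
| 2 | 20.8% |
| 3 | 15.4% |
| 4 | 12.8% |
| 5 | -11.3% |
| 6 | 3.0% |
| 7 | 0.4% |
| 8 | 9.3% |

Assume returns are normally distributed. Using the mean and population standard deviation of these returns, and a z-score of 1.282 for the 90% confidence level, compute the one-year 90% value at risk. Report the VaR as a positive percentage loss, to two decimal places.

10.78

Mean return r̄ = 35.40 / 8 = 4.4250%
Population std dev = √[1125.3350 / 8] = 11.8603%
VaR = −(r̄ − z·σ) = −(4.4250 − 1.282 × 11.8603) = −(-10.7799) = 10.7799%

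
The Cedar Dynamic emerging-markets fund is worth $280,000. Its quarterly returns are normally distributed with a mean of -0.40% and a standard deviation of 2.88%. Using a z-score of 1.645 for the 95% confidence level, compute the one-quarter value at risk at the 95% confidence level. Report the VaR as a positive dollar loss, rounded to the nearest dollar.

$14,385

Return at the 95% tail: μ − z·σ = -0.40% − 1.645 × 2.88% = -0.4 − 4.7376 = -5.1376%
VaR = −(-5.1376%) × $280,000 = 5.1376% × $280,000 = $14,385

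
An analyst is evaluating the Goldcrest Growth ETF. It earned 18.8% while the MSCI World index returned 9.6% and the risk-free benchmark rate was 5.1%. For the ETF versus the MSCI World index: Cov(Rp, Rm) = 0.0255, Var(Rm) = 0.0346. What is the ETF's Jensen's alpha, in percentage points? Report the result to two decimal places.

10.38

β = Cov / Var = 0.0255 / 0.0346 = 0.7370
E[R] = Rf + β(Rm − Rf) = 5.1% + 0.7370 × (9.6% − 5.1%) = 8.4165%
α = Rp − E[R] = 18.8% − 8.4165% = 10.3835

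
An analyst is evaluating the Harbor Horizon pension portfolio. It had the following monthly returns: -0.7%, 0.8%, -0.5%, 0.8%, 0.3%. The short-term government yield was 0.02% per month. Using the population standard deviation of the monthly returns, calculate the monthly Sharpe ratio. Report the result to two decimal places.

0.19

μ = (-0.7 + 0.8 − 0.5 + 0.8 + 0.3) / 5 = 0.1400%
Σ(r − μ)² = (-0.7 − 0.1400)² + (0.8 − 0.1400)² + … = 2.0120
σ = √[2.0120 / 5] = 0.6344%
Sharpe = (μ − rf) / σ = (0.1400 − 0.02) / 0.6344 = 0.1200 / 0.6344 = 0.1892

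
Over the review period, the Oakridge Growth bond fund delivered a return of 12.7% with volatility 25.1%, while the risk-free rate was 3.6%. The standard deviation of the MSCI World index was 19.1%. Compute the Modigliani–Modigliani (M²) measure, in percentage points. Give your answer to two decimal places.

Sharpe = (Rp − Rf) / σp = (12.7% − 3.6%) / 25.1% = 0.3625
M² = Rf + Sharpe × σm = 3.6% + 0.3625 × 19.1% = 10.5238%

10.52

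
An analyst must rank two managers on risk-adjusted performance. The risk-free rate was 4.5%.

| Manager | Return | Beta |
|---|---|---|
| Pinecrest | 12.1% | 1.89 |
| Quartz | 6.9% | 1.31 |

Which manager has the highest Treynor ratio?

Pinecrest: Treynor = (12.1% − 4.5%) / 1.89 = 4.021
Quartz: Treynor = (6.9% − 4.5%) / 1.31 = 1.832
Highest: Pinecrest (4.021).

Pinecrest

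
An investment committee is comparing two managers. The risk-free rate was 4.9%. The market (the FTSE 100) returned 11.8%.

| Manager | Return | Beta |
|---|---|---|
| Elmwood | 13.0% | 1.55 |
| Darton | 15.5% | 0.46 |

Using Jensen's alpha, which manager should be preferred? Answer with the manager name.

Elmwood: α = 13.0% − [4.9% + 1.55 × (11.8% − 4.9%)] = -2.595
Darton: α = 15.5% − [4.9% + 0.46 × (11.8% − 4.9%)] = 7.426
Highest: Darton (7.426).

Darton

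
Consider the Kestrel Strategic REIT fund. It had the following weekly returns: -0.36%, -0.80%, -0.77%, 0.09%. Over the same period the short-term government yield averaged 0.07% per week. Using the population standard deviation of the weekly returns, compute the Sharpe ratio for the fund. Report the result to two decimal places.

-1.46

μ = (-0.36 − 0.8 − 0.77 + 0.09) / 4 = -0.4600%
Population std dev = √[0.5242 / 4] = 0.3620%
Sharpe = (μ − rf) / σ = (-0.4600 − 0.07) / 0.3620 = -0.5300 / 0.3620 = -1.4641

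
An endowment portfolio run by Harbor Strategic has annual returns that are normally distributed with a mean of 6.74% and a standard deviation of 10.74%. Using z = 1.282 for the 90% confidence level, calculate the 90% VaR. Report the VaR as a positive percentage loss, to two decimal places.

7.03

VaR (as % loss) = −(μ − z·σ) = −(6.74% − 1.282 × 10.74%) = −(-7.02868%) = 7.02868%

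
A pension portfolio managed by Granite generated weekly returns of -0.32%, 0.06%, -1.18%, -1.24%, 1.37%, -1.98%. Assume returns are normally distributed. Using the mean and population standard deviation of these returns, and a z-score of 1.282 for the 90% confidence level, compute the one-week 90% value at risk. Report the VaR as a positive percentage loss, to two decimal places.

1.94

μ = (-0.32 + 0.06 − 1.18 − 1.24 + 1.37 − 1.98) / 6 = -3.290 / 6 = -0.5483%
Σ(r − μ)² = (-0.32 − (-0.5483))² + (0.06 − (-0.5483))² + … = 7.0293
population σ = √(7.0293 / 6) = √1.1716 = 1.0824%
VaR = −(μ − z·σ) = −(-0.5483 − 1.282 × 1.0824) = −(-1.9359) = 1.9359%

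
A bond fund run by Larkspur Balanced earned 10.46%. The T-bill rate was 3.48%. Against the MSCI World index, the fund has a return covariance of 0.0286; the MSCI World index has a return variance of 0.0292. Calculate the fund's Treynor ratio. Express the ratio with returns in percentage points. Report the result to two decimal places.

β = Cov / Var = 0.0286 / 0.0292 = 0.9795
Treynor = (Rp − Rf) / β = (10.46% − 3.48%) / 0.9795 = 6.98 / 0.9795 = 7.1261

7.13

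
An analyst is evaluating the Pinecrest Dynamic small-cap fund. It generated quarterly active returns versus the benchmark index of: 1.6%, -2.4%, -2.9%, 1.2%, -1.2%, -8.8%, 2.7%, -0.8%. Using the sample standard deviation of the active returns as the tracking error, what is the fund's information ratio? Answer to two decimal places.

-0.37

μ = (1.6 − 2.4 − 2.9 + 1.2 − 1.2 − 8.8 + 2.7 − 0.8) / 8 = -1.3250%
Σ(r − μ)² = (1.6 − (-1.3250))² + (-2.4 − (-1.3250))² + (-2.9 − (-1.3250))² + … = 90.9350
σ = √[90.9350 / 7] = 3.6043%
IR = μ / tracking error = -1.3250 / 3.6043 = -0.3676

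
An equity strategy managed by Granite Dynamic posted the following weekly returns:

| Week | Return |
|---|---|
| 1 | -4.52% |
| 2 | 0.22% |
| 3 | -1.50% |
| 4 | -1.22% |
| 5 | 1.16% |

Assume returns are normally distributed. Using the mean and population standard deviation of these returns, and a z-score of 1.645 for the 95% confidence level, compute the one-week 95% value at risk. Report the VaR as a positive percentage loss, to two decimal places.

4.35

r̄ = (-4.52 + 0.22 − 1.5 − 1.22 + 1.16) / 5 = -1.1720%
Population σ = √[Σ(r − r̄)² / 5] = √[18.6949 / 5] = √3.7390 = 1.9336%
VaR = −(r̄ − z·σ) = −(-1.1720 − 1.645 × 1.9336) = −(-4.3528) = 4.3528%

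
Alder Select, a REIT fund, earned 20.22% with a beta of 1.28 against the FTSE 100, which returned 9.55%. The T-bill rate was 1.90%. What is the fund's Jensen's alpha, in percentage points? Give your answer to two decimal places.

CAPM expected return = Rf + β(Rm − Rf) = 1.90% + 1.28 × (9.55% − 1.90%) = 1.9 + 1.28 × 7.65 = 11.6920%
Jensen's α = Rp − E[R] = 20.22% − 11.6920% = 8.5280

8.53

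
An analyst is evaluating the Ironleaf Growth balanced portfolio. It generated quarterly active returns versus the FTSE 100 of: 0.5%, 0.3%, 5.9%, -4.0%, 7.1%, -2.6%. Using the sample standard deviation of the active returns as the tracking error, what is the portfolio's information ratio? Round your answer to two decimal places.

μ = (0.5 + 0.3 + 5.9 − 4 + 7.1 − 2.6) / 6 = 1.2000%
Sample std dev = √[99.6800 / 5] = 4.4650%
IR = μ / tracking error = 1.2000 / 4.4650 = 0.2688

0.27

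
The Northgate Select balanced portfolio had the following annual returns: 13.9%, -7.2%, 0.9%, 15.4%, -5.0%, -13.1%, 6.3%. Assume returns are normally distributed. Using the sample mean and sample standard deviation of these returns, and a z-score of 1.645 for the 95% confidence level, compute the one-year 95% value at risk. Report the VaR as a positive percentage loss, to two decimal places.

16.19

Mean return μ = 11.20 / 7 = 1.6000%
Σ(r − μ)² = (13.9 − 1.6000)² + (-7.2 − 1.6000)² + (0.9 − 1.6000)² + … = 701.4000
sample σ = √(701.4000 / 6) = √116.9000 = 10.8120%
VaR = −(μ − z·σ) = −(1.6000 − 1.645 × 10.8120) = −(-16.1857) = 16.1857%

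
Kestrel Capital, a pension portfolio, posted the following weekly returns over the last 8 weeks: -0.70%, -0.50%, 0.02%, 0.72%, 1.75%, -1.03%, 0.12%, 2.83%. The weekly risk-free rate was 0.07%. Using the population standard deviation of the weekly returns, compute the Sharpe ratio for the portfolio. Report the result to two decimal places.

0.27

Mean return r̄ = 3.210 / 8 = 0.4013%
Σ(r − r̄)² = (-0.7 − 0.4013)² + (-0.5 − 0.4013)² + (0.02 − 0.4013)² + … = 12.1175
population σ = √(12.1175 / 8) = √1.5147 = 1.2307%
Sharpe = (r̄ − rf) / σ = (0.4013 − 0.07) / 1.2307 = 0.3313 / 1.2307 = 0.2692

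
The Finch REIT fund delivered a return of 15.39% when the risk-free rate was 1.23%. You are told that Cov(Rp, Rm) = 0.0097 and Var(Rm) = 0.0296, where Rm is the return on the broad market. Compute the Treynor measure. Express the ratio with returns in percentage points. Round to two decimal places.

β = Cov / Var = 0.0097 / 0.0296 = 0.3277
Treynor = (Rp − Rf) / β = (15.39% − 1.23%) / 0.3277 = 14.16 / 0.3277 = 43.2103

43.21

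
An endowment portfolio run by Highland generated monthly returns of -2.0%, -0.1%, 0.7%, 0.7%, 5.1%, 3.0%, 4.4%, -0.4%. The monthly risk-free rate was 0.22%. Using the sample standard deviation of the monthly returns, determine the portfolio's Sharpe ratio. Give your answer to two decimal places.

0.48

Mean return μ = 11.40 / 8 = 1.4250%
Sample std dev = √[43.2750 / 7] = 2.4864%
Sharpe = (μ − rf) / σ = (1.4250 − 0.22) / 2.4864 = 1.2050 / 2.4864 = 0.4846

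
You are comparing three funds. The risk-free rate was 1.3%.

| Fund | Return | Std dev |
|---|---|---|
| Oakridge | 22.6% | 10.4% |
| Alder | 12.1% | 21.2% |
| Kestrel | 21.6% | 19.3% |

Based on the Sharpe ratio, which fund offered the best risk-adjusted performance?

Oakridge

Oakridge: Sharpe ratio = (22.6% − 1.3%) / 10.4% = 2.048
Alder: Sharpe ratio = (12.1% − 1.3%) / 21.2% = 0.509
Kestrel: Sharpe ratio = (21.6% − 1.3%) / 19.3% = 1.052
Highest: Oakridge (2.048).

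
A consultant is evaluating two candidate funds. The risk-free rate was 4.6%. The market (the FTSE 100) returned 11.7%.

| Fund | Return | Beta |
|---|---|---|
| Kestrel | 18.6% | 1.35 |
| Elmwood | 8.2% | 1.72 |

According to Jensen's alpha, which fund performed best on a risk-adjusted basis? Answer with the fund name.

Kestrel

Kestrel: α = 18.6% − [4.6% + 1.35 × (11.7% − 4.6%)] = 4.415
Elmwood: α = 8.2% − [4.6% + 1.72 × (11.7% − 4.6%)] = -8.612
Highest: Kestrel (4.415).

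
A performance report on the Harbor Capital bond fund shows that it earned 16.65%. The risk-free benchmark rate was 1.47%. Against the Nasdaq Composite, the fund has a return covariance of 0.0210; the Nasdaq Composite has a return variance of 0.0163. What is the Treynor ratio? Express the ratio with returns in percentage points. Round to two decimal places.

β = Cov / Var = 0.0210 / 0.0163 = 1.2883
Treynor = (Rp − Rf) / β = (16.65% − 1.47%) / 1.2883 = 15.18 / 1.2883 = 11.7830

11.78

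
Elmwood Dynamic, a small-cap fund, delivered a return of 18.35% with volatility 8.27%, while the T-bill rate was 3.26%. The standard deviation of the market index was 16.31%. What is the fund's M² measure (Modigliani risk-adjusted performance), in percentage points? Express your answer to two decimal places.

Sharpe = (Rp − Rf) / σp = (18.35% − 3.26%) / 8.27% = 1.8247
M² = Rf + Sharpe × σm = 3.26% + 1.8247 × 16.31% = 33.0209%

33.02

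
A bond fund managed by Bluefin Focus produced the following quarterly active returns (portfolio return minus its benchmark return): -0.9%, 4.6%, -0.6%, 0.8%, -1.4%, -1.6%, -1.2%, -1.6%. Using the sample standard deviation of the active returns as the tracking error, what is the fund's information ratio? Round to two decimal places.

-0.11

r̄ = (-0.9 + 4.6 − 0.6 + 0.8 − 1.4 − 1.6 − 1.2 − 1.6) / 8 = -0.2375%
Σ(r − r̄)² = 31.0388; sample σ = √(31.0388/7) = 2.1057%
IR = r̄ / tracking error = -0.2375 / 2.1057 = -0.1128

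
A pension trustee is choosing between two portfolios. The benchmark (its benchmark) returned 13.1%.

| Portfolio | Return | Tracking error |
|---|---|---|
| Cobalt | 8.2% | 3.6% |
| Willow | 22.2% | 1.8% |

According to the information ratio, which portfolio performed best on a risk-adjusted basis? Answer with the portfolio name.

Willow

Cobalt: IR = (8.2% − 13.1%) / 3.6% = -1.361
Willow: IR = (22.2% − 13.1%) / 1.8% = 5.056
Highest: Willow (5.056).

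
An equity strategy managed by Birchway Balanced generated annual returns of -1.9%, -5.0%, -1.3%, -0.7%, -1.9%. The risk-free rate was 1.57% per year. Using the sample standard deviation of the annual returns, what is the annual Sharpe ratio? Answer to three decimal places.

-2.242

r̄ = (-1.9 − 5 − 1.3 − 0.7 − 1.9) / 5 = -2.1600%
Sample std dev = √[11.0720 / 4] = 1.6637%
Sharpe = (r̄ − rf) / σ = (-2.1600 − 1.57) / 1.6637 = -3.7300 / 1.6637 = -2.2420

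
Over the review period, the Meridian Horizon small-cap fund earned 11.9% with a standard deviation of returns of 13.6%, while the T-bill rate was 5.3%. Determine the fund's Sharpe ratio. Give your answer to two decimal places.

0.49

Sharpe = (Rp − Rf) / σp = (11.9% − 5.3%) / 13.6% = 6.60% / 13.6% = 0.4853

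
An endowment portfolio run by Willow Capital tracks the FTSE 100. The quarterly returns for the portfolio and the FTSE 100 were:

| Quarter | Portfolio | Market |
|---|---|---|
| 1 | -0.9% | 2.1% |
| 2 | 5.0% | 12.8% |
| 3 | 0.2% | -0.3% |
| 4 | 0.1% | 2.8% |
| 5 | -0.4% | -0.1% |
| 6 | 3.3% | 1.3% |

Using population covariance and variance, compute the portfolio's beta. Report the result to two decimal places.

r̄p = 1.2167%,  r̄m = 3.1000%
Cov = Σ(rp − r̄p)(rm − r̄m) / 6 = 7.3383
Var(rm) = Σ(rm − r̄m)² / 6 = 20.0367
β = Cov / Var = 7.3383 / 20.0367 = 0.3662

0.37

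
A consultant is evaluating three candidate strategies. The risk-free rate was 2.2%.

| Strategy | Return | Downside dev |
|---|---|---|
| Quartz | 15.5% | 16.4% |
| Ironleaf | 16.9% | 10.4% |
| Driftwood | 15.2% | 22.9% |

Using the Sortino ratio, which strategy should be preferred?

Ironleaf

Quartz: Sortino ratio = (15.5% − 2.2%) / 16.4% = 0.811
Ironleaf: Sortino ratio = (16.9% − 2.2%) / 10.4% = 1.413
Driftwood: Sortino ratio = (15.2% − 2.2%) / 22.9% = 0.568
Highest: Ironleaf (1.413).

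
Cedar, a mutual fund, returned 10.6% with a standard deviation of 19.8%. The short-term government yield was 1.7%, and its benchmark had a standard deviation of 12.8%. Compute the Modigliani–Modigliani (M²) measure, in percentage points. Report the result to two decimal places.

Sharpe = (Rp − Rf) / σp = (10.6% − 1.7%) / 19.8% = 0.4495
M² = Rf + Sharpe × σm = 1.7% + 0.4495 × 12.8% = 7.4536%

7.45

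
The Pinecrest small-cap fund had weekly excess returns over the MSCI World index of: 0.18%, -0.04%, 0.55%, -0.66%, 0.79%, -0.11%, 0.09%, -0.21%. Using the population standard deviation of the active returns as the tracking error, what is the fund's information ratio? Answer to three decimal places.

r̄ = (0.18 − 0.04 + 0.55 − 0.66 + 0.79 − 0.11 + 0.09 − 0.21) / 8 = 0.590 / 8 = 0.0738%
Σ(r − r̄)² = (0.18 − 0.0738)² + (-0.04 − 0.0738)² + (0.55 − 0.0738)² + … = 1.4170
σ = √[1.4170 / 8] = 0.4209%
IR = r̄ / tracking error = 0.0738 / 0.4209 = 0.1753

0.175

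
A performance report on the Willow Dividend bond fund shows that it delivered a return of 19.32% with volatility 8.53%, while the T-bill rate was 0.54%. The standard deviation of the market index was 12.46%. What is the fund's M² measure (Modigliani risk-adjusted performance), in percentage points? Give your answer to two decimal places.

Sharpe = (Rp − Rf) / σp = (19.32% − 0.54%) / 8.53% = 2.2016
M² = Rf + Sharpe × σm = 0.54% + 2.2016 × 12.46% = 27.9719%

27.97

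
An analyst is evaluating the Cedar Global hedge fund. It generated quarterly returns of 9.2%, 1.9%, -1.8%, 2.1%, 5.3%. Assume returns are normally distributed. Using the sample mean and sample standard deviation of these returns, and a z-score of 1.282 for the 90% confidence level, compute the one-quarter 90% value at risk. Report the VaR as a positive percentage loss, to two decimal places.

1.95

Mean return μ = 16.70 / 5 = 3.3400%
Sample σ = √[Σ(r − μ)² / 4] = √[68.2120 / 4] = √17.0530 = 4.1295%
VaR = −(μ − z·σ) = −(3.3400 − 1.282 × 4.1295) = −(-1.9540) = 1.9540%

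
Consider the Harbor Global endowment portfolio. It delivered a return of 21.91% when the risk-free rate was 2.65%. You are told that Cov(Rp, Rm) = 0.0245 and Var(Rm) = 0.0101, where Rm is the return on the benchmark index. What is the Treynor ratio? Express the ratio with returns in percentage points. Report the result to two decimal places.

β = Cov / Var = 0.0245 / 0.0101 = 2.4257
Treynor = (Rp − Rf) / β = (21.91% − 2.65%) / 2.4257 = 19.26 / 2.4257 = 7.9400

7.94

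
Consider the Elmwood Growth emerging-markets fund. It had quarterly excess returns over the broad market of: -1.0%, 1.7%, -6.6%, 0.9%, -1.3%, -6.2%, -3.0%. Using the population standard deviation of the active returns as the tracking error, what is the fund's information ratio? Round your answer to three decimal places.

r̄ = (-1 + 1.7 − 6.6 + 0.9 − 1.3 − 6.2 − 3) / 7 = -15.50 / 7 = -2.2143%
Population σ = √[Σ(r − r̄)² / 7] = √[63.0686 / 7] = √9.0098 = 3.0016%
IR = r̄ / tracking error = -2.2143 / 3.0016 = -0.7377

-0.738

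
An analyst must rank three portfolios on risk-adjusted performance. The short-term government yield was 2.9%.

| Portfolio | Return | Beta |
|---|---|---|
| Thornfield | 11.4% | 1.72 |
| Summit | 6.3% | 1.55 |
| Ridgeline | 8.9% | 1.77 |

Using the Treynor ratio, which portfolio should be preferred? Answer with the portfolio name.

Thornfield: Treynor = (11.4% − 2.9%) / 1.72 = 4.942
Summit: Treynor = (6.3% − 2.9%) / 1.55 = 2.194
Ridgeline: Treynor = (8.9% − 2.9%) / 1.77 = 3.390
Highest: Thornfield (4.942).

Thornfield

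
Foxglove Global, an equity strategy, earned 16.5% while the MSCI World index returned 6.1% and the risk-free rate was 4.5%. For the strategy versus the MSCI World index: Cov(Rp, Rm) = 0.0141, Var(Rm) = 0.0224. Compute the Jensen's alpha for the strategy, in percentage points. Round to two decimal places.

10.99

β = Cov / Var = 0.0141 / 0.0224 = 0.6295
E[R] = Rf + β(Rm − Rf) = 4.5% + 0.6295 × (6.1% − 4.5%) = 5.5072%
α = Rp − E[R] = 16.5% − 5.5072% = 10.9928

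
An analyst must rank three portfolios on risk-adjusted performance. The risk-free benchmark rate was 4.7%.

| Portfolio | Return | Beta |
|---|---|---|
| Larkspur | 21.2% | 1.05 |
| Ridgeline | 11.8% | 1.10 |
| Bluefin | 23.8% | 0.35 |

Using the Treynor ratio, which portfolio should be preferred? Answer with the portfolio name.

Larkspur: Treynor = (21.2% − 4.7%) / 1.05 = 15.714
Ridgeline: Treynor = (11.8% − 4.7%) / 1.10 = 6.455
Bluefin: Treynor = (23.8% − 4.7%) / 0.35 = 54.571
Highest: Bluefin (54.571).

Bluefin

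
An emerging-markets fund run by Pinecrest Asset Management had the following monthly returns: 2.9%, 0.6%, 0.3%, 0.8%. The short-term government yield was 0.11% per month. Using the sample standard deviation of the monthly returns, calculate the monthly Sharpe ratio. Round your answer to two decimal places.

0.88

Mean return r̄ = 4.60 / 4 = 1.1500%
Σ(r − r̄)² = (2.9 − 1.1500)² + (0.6 − 1.1500)² + … = 4.2100
σ = √[4.2100 / 3] = 1.1846%
Sharpe = (r̄ − rf) / σ = (1.1500 − 0.11) / 1.1846 = 1.0400 / 1.1846 = 0.8779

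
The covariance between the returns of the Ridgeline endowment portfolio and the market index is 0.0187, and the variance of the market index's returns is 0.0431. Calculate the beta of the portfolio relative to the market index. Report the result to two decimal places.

0.43

β = Cov(Rp, Rm) / Var(Rm) = 0.0187 / 0.0431 = 0.4339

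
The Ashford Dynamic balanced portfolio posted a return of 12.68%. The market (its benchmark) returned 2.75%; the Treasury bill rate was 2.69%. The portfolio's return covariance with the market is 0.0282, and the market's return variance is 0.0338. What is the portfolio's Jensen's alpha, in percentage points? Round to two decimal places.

β = Cov / Var = 0.0282 / 0.0338 = 0.8343
E[R] = Rf + β(Rm − Rf) = 2.69% + 0.8343 × (2.75% − 2.69%) = 2.7401%
α = Rp − E[R] = 12.68% − 2.7401% = 9.9399

9.94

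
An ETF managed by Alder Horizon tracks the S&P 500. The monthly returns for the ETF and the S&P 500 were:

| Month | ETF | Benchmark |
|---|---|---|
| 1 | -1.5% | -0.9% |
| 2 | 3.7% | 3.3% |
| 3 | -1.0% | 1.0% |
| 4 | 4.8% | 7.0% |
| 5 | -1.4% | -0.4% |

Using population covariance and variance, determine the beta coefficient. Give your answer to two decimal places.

0.90

r̄p = 0.9200%,  r̄m = 2.0000%
Cov = Σ(rp − r̄p)(rm − r̄m) / 5 = 7.5040
Var(rm) = Σ(rm − r̄m)² / 5 = 8.3720
β = Cov / Var = 7.5040 / 8.3720 = 0.8963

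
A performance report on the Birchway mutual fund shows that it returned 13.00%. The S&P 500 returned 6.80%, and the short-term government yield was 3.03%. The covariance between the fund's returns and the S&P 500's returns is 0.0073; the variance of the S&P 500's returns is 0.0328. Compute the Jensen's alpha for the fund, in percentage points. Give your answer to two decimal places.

β = Cov / Var = 0.0073 / 0.0328 = 0.2226
E[R] = Rf + β(Rm − Rf) = 3.03% + 0.2226 × (6.80% − 3.03%) = 3.8692%
α = Rp − E[R] = 13.00% − 3.8692% = 9.1308

9.13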